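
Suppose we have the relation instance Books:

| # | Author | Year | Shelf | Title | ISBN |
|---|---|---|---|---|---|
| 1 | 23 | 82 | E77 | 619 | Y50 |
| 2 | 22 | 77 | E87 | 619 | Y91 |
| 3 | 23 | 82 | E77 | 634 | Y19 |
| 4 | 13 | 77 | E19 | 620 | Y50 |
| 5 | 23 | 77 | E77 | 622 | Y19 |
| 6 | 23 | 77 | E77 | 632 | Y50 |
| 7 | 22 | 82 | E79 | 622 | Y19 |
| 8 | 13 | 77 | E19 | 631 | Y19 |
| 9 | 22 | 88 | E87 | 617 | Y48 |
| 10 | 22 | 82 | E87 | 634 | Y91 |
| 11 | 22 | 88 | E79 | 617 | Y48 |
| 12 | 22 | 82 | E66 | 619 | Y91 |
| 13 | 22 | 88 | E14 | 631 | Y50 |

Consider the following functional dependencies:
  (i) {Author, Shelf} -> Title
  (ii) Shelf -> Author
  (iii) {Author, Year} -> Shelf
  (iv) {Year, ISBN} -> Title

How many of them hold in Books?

1

(i) {Author, Shelf} -> Title: (Author=23, Shelf=E77): rows 1, 3, 5, 6 → Title takes values {619, 634, 622, 632} — violation; (Author=22, Shelf=E87): rows 2, 9, 10 → Title takes values {619, 617, 634} — violation; (Author=13, Shelf=E19): rows 4, 8 → Title takes values {620, 631} — violation; (Author=22, Shelf=E79): rows 7, 11 → Title takes values {622, 617} — violation — fails.
(ii) Shelf -> Author: every LHS value maps to a single RHS value — holds.
(iii) {Author, Year} -> Shelf: (Author=22, Year=82): rows 7, 10, 12 → Shelf takes values {E79, E87, E66} — violation; (Author=22, Year=88): rows 9, 11, 13 → Shelf takes values {E87, E79, E14} — violation — fails.
(iv) {Year, ISBN} -> Title: (Year=82, ISBN=Y19): rows 3, 7 → Title takes values {634, 622} — violation; (Year=77, ISBN=Y50): rows 4, 6 → Title takes values {620, 632} — violation; (Year=77, ISBN=Y19): rows 5, 8 → Title takes values {622, 631} — violation; (Year=82, ISBN=Y91): rows 10, 12 → Title takes values {634, 619} — violation — fails.
1 of the 4 dependencies holds.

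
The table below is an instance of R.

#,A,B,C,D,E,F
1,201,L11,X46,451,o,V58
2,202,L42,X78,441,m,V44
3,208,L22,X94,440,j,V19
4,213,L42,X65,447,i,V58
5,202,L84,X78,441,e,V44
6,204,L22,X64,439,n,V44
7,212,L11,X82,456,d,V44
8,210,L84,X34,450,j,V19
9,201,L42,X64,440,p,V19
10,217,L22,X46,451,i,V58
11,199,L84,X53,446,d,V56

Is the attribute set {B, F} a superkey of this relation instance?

Yes

All 11 rows have distinct {B, F} values, so {B, F} → (all attributes) holds and {B, F} is a superkey.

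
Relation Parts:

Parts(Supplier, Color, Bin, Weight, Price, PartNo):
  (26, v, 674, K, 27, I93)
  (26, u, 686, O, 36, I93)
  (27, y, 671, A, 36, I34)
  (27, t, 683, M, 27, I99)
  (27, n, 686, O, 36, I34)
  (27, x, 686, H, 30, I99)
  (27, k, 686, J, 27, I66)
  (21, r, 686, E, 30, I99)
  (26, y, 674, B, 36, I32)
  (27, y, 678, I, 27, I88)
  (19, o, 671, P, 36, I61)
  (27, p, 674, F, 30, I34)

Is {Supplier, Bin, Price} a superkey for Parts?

All 12 rows have distinct {Supplier, Bin, Price} values, so {Supplier, Bin, Price} → (all attributes) holds and {Supplier, Bin, Price} is a superkey.

Yes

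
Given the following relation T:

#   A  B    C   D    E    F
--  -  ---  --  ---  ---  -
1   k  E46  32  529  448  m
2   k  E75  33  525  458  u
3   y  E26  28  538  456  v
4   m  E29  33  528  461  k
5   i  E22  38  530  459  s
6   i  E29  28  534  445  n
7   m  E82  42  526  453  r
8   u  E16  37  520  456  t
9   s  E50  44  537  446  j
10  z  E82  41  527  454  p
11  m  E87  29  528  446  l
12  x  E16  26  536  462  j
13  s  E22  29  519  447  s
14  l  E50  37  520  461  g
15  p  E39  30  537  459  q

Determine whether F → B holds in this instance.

F=m: row 1 → B = E46 ✓
F=u: row 2 → B = E75 ✓
F=v: row 3 → B = E26 ✓
F=k: row 4 → B = E29 ✓
F=s: rows 5, 13 → B = E22, E22 ✓
F=n: row 6 → B = E29 ✓
F=r: row 7 → B = E82 ✓
F=t: row 8 → B = E16 ✓
F=j: rows 9, 12 → B takes values {E50, E16} — violation
F=p: row 10 → B = E82 ✓
F=l: row 11 → B = E87 ✓
F=g: row 14 → B = E50 ✓
F=q: row 15 → B = E39 ✓
Two rows agree on F but differ on B, so F → B does not hold.

No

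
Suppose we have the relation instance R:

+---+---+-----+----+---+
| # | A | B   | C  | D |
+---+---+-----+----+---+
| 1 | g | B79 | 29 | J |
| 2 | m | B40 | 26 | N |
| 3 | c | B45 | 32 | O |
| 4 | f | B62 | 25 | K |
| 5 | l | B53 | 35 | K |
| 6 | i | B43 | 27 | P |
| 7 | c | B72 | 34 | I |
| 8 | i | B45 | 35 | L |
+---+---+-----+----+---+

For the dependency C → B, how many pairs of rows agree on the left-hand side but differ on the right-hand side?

1

C=35: violating pairs (5,8) — 1 pair.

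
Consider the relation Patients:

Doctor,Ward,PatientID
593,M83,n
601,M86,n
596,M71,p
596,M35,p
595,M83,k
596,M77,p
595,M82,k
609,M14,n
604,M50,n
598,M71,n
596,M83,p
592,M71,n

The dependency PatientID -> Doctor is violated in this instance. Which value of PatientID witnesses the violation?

PatientID=n: 6 rows → Doctor takes values {593, 601, 609, 604, 598, 592} — violation
PatientID=p: 4 rows → Doctor = 596, 596, 596, 596 ✓
PatientID=k: 2 rows → Doctor = 595, 595 ✓
The only PatientID value with inconsistent Doctor is PatientID=n.

n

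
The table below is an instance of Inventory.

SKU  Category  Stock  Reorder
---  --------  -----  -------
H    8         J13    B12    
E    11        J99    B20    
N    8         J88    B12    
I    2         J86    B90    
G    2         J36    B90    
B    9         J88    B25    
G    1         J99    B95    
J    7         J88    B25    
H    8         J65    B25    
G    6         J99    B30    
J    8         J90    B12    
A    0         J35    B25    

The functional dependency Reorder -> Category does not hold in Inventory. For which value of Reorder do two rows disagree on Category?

Reorder=B12: 3 rows → Category = 8, 8, 8 ✓
Reorder=B20: 1 row → Category = 11 ✓
Reorder=B90: 2 rows → Category = 2, 2 ✓
Reorder=B25: 4 rows → Category takes values {9, 7, 8, 0} — violation
Reorder=B95: 1 row → Category = 1 ✓
Reorder=B30: 1 row → Category = 6 ✓
The only Reorder value with inconsistent Category is Reorder=B25.

B25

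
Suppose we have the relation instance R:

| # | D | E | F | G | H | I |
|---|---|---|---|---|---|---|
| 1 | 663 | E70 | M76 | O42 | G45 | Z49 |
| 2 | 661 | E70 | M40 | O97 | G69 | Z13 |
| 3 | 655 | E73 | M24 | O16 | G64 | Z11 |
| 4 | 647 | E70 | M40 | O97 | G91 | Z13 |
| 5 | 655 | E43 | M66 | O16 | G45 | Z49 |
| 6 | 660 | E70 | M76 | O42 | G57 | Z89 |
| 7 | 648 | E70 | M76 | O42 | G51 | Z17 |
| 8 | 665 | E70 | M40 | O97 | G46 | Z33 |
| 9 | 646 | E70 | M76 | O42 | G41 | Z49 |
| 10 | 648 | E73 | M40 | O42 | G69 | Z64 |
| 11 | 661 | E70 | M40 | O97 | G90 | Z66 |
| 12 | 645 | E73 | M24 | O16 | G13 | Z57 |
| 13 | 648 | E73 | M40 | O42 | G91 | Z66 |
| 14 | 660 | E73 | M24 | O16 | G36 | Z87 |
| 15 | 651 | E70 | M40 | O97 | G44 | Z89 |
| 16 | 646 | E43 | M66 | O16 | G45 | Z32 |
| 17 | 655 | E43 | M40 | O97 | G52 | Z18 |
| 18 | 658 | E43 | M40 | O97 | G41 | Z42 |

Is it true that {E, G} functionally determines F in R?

Yes

(E=E70, G=O42): rows 1, 6, 7, 9 → F = M76, M76, M76, M76 ✓
(E=E70, G=O97): rows 2, 4, 8, 11, 15 → F = M40, M40, M40, M40, M40 ✓
(E=E73, G=O16): rows 3, 12, 14 → F = M24, M24, M24 ✓
(E=E43, G=O16): rows 5, 16 → F = M66, M66 ✓
(E=E73, G=O42): rows 10, 13 → F = M40, M40 ✓
(E=E43, G=O97): rows 17, 18 → F = M40, M40 ✓
Every {E, G} value is associated with a single F value, so {E, G} → F holds.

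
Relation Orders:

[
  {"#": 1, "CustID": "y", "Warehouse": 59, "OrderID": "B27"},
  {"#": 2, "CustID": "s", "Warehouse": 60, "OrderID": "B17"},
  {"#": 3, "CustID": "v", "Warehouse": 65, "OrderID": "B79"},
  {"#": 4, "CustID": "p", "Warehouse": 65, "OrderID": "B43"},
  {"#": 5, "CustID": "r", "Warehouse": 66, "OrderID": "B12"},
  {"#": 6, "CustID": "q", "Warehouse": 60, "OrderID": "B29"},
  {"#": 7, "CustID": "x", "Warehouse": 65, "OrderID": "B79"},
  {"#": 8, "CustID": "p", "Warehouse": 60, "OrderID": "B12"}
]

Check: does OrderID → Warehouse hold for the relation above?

No

OrderID=B27: row 1 → Warehouse = 59 ✓
OrderID=B17: row 2 → Warehouse = 60 ✓
OrderID=B79: rows 3, 7 → Warehouse = 65, 65 ✓
OrderID=B43: row 4 → Warehouse = 65 ✓
OrderID=B12: rows 5, 8 → Warehouse takes values {66, 60} — violation
OrderID=B29: row 6 → Warehouse = 60 ✓
Two rows agree on OrderID but differ on Warehouse, so OrderID → Warehouse does not hold.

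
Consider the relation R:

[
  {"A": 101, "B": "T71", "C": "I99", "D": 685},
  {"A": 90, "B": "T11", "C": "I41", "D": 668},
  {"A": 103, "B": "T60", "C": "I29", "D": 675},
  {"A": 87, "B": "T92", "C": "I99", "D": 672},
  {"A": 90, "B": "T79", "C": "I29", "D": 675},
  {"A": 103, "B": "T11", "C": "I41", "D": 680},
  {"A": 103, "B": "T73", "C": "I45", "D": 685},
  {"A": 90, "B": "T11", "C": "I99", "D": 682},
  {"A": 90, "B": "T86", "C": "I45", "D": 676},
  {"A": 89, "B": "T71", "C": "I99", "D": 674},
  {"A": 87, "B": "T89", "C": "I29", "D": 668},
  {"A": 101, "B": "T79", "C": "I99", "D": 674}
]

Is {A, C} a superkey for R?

Two distinct rows share (A=101, C=I99), so {A, C} does not determine every attribute — not a superkey.

No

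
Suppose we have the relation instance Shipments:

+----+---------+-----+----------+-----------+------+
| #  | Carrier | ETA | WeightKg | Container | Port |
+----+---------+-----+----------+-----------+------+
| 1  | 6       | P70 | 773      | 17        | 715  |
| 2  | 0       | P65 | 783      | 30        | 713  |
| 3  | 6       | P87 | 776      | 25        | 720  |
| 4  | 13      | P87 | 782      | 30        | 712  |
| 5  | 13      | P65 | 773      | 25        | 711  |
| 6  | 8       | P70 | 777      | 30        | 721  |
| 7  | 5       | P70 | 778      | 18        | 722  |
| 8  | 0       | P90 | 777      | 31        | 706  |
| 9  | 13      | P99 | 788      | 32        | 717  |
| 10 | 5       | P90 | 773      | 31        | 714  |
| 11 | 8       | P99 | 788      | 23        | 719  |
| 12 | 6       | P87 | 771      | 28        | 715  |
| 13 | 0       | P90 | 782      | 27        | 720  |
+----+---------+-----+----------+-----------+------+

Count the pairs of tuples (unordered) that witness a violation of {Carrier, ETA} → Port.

(Carrier=6, ETA=P87): violating pairs (3,12) — 1 pair.
(Carrier=0, ETA=P90): violating pairs (8,13) — 1 pair.

2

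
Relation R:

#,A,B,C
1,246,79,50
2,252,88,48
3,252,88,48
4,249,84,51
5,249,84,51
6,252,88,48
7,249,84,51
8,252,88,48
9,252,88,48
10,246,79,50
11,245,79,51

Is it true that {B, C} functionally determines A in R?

Yes

(B=79, C=50): rows 1, 10 → A = 246, 246 ✓
(B=88, C=48): rows 2, 3, 6, 8, 9 → A = 252, 252, 252, 252, 252 ✓
(B=84, C=51): rows 4, 5, 7 → A = 249, 249, 249 ✓
(B=79, C=51): row 11 → A = 245 ✓
Every {B, C} value is associated with a single A value, so {B, C} → A holds.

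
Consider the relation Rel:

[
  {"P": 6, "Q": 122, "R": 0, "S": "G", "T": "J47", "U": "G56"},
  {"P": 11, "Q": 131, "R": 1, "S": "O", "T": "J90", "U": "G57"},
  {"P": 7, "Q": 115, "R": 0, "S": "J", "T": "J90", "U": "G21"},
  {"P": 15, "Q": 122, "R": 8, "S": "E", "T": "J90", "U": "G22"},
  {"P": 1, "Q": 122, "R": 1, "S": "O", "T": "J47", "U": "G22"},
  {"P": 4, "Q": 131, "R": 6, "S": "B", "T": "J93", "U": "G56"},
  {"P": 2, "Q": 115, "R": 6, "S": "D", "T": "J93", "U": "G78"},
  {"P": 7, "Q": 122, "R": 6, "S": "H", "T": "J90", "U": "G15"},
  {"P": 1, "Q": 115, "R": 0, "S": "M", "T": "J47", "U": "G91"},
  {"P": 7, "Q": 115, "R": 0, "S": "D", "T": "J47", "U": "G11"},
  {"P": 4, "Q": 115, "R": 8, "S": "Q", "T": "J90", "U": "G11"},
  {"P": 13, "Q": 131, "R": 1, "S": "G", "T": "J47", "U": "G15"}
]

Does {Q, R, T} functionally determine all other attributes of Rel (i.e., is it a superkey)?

Two distinct rows share (Q=115, R=0, T=J47), so {Q, R, T} does not determine every attribute — not a superkey.

No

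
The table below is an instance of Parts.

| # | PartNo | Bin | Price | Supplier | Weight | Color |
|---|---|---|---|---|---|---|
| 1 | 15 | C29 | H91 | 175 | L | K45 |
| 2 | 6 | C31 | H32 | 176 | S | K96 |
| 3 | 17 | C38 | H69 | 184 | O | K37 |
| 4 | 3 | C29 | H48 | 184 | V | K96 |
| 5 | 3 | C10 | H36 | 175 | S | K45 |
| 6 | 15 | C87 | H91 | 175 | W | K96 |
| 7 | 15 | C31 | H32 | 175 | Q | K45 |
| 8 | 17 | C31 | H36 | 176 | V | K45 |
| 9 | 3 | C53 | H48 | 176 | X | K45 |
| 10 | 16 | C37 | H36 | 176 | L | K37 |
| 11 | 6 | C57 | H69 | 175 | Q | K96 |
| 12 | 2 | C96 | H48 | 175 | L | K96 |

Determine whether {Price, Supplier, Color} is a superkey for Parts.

All 12 rows have distinct {Price, Supplier, Color} values, so {Price, Supplier, Color} → (all attributes) holds and {Price, Supplier, Color} is a superkey.

Yes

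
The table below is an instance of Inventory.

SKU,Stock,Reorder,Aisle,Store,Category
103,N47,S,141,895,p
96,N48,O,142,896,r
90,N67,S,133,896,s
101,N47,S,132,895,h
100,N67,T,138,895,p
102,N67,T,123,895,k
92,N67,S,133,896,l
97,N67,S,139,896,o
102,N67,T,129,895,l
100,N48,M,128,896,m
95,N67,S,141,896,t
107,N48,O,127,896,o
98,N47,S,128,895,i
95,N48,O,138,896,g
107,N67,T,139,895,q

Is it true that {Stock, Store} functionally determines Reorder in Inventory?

(Stock=N47, Store=895): 3 rows → Reorder = S, S, S ✓
(Stock=N48, Store=896): 4 rows → Reorder takes values {O, M} — violation
(Stock=N67, Store=896): 4 rows → Reorder = S, S, S, S ✓
(Stock=N67, Store=895): 4 rows → Reorder = T, T, T, T ✓
Two rows agree on {Stock, Store} but differ on Reorder, so {Stock, Store} -> Reorder does not hold.

No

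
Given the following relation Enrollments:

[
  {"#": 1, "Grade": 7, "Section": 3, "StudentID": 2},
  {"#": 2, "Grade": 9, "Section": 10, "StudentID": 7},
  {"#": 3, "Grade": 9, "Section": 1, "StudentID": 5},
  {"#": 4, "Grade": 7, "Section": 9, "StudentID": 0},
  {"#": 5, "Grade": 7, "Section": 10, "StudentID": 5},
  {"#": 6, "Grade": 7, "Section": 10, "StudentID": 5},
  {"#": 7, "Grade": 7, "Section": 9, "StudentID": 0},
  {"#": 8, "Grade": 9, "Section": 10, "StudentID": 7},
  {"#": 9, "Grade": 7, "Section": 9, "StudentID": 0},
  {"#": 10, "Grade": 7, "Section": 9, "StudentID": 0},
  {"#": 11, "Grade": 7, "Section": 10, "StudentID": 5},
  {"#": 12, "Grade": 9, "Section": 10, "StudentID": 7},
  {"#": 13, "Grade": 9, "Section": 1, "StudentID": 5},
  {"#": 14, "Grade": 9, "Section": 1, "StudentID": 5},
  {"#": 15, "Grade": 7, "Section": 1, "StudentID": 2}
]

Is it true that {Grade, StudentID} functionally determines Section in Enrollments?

(Grade=7, StudentID=2): rows 1, 15 → Section takes values {3, 1} — violation
(Grade=9, StudentID=7): rows 2, 8, 12 → Section = 10, 10, 10 ✓
(Grade=9, StudentID=5): rows 3, 13, 14 → Section = 1, 1, 1 ✓
(Grade=7, StudentID=0): rows 4, 7, 9, 10 → Section = 9, 9, 9, 9 ✓
(Grade=7, StudentID=5): rows 5, 6, 11 → Section = 10, 10, 10 ✓
Two rows agree on {Grade, StudentID} but differ on Section, so {Grade, StudentID} → Section does not hold.

No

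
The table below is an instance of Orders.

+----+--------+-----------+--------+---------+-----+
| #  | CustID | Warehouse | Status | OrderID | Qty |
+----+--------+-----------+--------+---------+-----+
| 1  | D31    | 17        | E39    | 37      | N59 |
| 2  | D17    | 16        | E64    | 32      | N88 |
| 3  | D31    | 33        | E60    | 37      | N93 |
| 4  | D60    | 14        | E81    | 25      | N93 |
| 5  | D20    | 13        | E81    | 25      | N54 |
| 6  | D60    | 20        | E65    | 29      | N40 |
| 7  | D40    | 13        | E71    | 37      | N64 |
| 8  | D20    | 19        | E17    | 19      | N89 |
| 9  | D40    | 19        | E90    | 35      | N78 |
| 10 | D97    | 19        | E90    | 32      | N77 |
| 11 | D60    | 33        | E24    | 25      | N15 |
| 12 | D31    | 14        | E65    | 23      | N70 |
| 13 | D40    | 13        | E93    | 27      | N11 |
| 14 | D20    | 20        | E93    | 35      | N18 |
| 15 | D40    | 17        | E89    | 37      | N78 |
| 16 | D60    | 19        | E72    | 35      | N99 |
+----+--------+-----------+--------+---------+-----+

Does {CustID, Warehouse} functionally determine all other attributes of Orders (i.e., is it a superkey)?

Rows 7 and 13 have the same {CustID, Warehouse} value (CustID=D40, Warehouse=13) but are distinct tuples, so {CustID, Warehouse} does not determine every attribute — not a superkey.

No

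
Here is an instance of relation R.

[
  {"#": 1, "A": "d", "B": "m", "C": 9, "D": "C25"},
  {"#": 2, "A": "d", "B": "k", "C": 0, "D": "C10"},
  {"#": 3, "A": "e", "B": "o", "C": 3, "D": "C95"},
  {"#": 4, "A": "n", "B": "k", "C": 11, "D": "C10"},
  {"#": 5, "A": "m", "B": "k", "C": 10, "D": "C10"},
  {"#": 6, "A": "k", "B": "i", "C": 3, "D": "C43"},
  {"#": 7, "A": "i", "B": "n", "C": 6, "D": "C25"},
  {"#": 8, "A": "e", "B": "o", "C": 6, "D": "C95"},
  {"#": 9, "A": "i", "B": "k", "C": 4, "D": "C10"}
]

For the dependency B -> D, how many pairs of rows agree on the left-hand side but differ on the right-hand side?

0

B=k: all 4 rows agree on D — 0 pairs.
B=o: all 2 rows agree on D — 0 pairs.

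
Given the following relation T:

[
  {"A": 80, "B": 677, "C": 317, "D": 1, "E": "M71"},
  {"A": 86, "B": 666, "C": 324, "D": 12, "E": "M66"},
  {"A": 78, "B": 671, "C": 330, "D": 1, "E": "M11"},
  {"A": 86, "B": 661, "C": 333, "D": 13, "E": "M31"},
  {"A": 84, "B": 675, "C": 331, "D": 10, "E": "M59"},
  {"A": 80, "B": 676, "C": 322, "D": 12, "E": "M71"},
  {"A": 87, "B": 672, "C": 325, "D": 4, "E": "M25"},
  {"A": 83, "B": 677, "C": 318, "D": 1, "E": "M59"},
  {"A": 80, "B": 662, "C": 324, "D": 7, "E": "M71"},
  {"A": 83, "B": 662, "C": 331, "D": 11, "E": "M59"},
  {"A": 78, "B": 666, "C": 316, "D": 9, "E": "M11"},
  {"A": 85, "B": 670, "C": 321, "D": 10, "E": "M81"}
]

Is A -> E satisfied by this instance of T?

A=80: 3 rows → E = M71, M71, M71 ✓
A=86: 2 rows → E takes values {M66, M31} — violation
A=78: 2 rows → E = M11, M11 ✓
A=84: 1 row → E = M59 ✓
A=87: 1 row → E = M25 ✓
A=83: 2 rows → E = M59, M59 ✓
A=85: 1 row → E = M81 ✓
Two rows agree on A but differ on E, so A -> E does not hold.

No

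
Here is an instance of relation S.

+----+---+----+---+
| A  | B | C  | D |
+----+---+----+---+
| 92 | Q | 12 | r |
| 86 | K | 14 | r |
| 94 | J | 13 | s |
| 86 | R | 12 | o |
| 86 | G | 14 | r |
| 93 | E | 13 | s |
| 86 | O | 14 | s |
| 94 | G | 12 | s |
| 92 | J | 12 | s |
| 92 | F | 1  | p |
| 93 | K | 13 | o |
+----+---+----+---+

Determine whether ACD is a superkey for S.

Two distinct rows share (A=86, C=14, D=r), so ACD does not determine every attribute — not a superkey.

No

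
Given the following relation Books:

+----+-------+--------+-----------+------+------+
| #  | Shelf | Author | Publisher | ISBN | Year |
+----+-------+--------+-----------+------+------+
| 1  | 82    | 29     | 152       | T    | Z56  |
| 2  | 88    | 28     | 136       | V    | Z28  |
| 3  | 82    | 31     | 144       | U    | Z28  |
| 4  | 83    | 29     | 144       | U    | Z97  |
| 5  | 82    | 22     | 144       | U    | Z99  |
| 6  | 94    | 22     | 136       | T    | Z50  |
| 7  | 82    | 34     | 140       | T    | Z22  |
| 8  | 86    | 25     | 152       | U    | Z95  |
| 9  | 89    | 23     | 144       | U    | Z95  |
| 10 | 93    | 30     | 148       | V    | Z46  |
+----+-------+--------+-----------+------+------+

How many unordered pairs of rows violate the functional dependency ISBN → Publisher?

ISBN=T: violating pairs (1,6), (1,7), (6,7) — 3 pairs.
ISBN=V: violating pairs (2,10) — 1 pair.
ISBN=U: violating pairs (3,8), (4,8), (5,8), (8,9) — 4 pairs.

8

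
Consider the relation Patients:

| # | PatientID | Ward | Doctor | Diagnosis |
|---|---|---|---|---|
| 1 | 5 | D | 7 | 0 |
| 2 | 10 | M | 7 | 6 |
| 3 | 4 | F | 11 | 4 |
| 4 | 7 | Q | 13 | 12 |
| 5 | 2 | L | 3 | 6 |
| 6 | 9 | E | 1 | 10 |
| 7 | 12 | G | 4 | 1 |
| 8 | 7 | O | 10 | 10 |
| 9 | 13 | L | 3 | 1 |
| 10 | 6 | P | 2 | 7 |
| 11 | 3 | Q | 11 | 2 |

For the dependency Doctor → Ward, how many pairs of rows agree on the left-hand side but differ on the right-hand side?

Doctor=7: violating pairs (1,2) — 1 pair.
Doctor=11: violating pairs (3,11) — 1 pair.
Doctor=3: all 2 rows agree on Ward — 0 pairs.

2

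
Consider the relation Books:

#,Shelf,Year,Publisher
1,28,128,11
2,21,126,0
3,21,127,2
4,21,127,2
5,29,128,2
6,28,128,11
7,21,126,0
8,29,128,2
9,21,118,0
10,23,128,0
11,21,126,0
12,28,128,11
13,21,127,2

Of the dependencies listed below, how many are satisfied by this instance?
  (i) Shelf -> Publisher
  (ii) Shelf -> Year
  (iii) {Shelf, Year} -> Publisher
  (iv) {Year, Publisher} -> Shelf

(i) Shelf -> Publisher: Shelf=21: rows 2, 3, 4, 7, 9, 11, 13 → Publisher takes values {0, 2} — violation — fails.
(ii) Shelf -> Year: Shelf=21: rows 2, 3, 4, 7, 9, 11, 13 → Year takes values {126, 127, 118} — violation — fails.
(iii) {Shelf, Year} -> Publisher: every LHS value maps to a single RHS value — holds.
(iv) {Year, Publisher} -> Shelf: every LHS value maps to a single RHS value — holds.
2 of the 4 dependencies hold.

2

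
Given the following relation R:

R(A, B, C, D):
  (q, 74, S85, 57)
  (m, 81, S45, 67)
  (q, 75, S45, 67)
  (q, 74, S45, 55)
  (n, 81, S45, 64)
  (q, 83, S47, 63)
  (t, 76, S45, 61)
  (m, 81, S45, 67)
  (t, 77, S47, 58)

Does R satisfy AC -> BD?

No

(A=q, C=S85): 1 row → {B,D} = (74, 57) ✓
(A=m, C=S45): 2 rows → {B,D} = (81, 67), (81, 67) ✓
(A=q, C=S45): 2 rows → {B,D} takes values {(75, 67), (74, 55)} — violation
(A=n, C=S45): 1 row → {B,D} = (81, 64) ✓
(A=q, C=S47): 1 row → {B,D} = (83, 63) ✓
(A=t, C=S45): 1 row → {B,D} = (76, 61) ✓
(A=t, C=S47): 1 row → {B,D} = (77, 58) ✓
Two rows agree on AC but differ on BD, so AC -> BD does not hold.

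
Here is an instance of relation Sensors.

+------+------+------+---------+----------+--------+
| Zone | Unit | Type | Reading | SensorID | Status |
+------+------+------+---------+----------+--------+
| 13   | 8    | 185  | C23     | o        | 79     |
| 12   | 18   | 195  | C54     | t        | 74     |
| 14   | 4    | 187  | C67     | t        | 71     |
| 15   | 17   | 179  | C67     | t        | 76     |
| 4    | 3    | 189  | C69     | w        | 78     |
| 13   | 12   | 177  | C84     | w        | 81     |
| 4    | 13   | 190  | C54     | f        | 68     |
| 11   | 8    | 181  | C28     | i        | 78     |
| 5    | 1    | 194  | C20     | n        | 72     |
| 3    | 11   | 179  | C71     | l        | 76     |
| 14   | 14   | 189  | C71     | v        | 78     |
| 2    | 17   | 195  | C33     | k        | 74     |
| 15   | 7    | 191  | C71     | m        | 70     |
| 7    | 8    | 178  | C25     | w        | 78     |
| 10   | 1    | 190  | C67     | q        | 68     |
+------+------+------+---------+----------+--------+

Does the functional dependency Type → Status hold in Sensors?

Type=185: 1 row → Status = 79 ✓
Type=195: 2 rows → Status = 74, 74 ✓
Type=187: 1 row → Status = 71 ✓
Type=179: 2 rows → Status = 76, 76 ✓
Type=189: 2 rows → Status = 78, 78 ✓
Type=177: 1 row → Status = 81 ✓
Type=190: 2 rows → Status = 68, 68 ✓
Type=181: 1 row → Status = 78 ✓
Type=194: 1 row → Status = 72 ✓
Type=191: 1 row → Status = 70 ✓
Type=178: 1 row → Status = 78 ✓
Every Type value is associated with a single Status value, so Type → Status holds.

Yes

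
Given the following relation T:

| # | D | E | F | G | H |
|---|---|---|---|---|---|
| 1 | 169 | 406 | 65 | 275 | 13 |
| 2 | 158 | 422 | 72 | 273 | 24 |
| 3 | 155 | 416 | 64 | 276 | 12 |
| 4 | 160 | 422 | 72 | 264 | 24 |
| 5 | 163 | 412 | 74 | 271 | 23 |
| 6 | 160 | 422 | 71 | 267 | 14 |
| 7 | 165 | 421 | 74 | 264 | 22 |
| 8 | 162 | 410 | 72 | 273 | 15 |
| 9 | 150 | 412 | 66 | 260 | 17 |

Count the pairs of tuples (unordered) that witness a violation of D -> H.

D=160: violating pairs (4,6) — 1 pair.

1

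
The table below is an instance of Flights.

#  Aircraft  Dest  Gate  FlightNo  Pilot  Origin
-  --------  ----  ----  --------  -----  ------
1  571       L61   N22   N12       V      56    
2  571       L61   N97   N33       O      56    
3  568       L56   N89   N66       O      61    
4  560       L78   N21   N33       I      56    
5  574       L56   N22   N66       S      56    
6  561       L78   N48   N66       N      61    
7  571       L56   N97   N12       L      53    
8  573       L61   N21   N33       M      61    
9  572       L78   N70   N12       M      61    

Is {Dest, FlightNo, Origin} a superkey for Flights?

All 9 rows have distinct {Dest, FlightNo, Origin} values, so {Dest, FlightNo, Origin} → (all attributes) holds and {Dest, FlightNo, Origin} is a superkey.

Yes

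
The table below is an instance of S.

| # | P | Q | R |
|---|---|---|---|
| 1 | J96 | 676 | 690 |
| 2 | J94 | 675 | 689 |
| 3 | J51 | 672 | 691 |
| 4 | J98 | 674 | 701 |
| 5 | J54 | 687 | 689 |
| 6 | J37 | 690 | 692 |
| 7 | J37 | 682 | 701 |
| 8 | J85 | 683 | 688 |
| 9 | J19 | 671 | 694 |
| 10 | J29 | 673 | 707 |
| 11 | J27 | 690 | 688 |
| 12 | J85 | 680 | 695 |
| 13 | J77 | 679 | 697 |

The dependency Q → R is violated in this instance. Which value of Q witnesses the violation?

690

Q=676: row 1 → R = 690 ✓
Q=675: row 2 → R = 689 ✓
Q=672: row 3 → R = 691 ✓
Q=674: row 4 → R = 701 ✓
Q=687: row 5 → R = 689 ✓
Q=690: rows 6, 11 → R takes values {692, 688} — violation
Q=682: row 7 → R = 701 ✓
Q=683: row 8 → R = 688 ✓
Q=671: row 9 → R = 694 ✓
Q=673: row 10 → R = 707 ✓
Q=680: row 12 → R = 695 ✓
Q=679: row 13 → R = 697 ✓
The only Q value with inconsistent R is Q=690.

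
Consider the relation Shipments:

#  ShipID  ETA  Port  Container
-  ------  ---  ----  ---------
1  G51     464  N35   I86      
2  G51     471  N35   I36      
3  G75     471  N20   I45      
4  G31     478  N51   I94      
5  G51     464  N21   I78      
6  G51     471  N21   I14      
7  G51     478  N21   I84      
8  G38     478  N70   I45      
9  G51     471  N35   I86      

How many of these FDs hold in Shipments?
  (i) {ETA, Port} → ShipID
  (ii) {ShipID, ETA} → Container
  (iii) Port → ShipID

2

(i) {ETA, Port} → ShipID: every LHS value maps to a single RHS value — holds.
(ii) {ShipID, ETA} → Container: (ShipID=G51, ETA=464): rows 1, 5 → Container takes values {I86, I78} — violation; (ShipID=G51, ETA=471): rows 2, 6, 9 → Container takes values {I36, I14, I86} — violation — fails.
(iii) Port → ShipID: every LHS value maps to a single RHS value — holds.
2 of the 3 dependencies hold.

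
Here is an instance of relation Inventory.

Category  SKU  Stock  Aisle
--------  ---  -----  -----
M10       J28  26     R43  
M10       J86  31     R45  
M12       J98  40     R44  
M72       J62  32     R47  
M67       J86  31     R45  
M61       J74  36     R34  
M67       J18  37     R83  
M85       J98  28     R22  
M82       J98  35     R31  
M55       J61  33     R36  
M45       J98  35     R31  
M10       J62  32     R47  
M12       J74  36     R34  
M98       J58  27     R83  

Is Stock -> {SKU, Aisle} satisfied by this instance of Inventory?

Yes

Stock=26: 1 row → {SKU,Aisle} = (J28, R43) ✓
Stock=31: 2 rows → {SKU,Aisle} = (J86, R45), (J86, R45) ✓
Stock=40: 1 row → {SKU,Aisle} = (J98, R44) ✓
Stock=32: 2 rows → {SKU,Aisle} = (J62, R47), (J62, R47) ✓
Stock=36: 2 rows → {SKU,Aisle} = (J74, R34), (J74, R34) ✓
Stock=37: 1 row → {SKU,Aisle} = (J18, R83) ✓
Stock=28: 1 row → {SKU,Aisle} = (J98, R22) ✓
Stock=35: 2 rows → {SKU,Aisle} = (J98, R31), (J98, R31) ✓
Stock=33: 1 row → {SKU,Aisle} = (J61, R36) ✓
Stock=27: 1 row → {SKU,Aisle} = (J58, R83) ✓
Every Stock value is associated with a single {SKU, Aisle} value, so Stock -> {SKU, Aisle} holds.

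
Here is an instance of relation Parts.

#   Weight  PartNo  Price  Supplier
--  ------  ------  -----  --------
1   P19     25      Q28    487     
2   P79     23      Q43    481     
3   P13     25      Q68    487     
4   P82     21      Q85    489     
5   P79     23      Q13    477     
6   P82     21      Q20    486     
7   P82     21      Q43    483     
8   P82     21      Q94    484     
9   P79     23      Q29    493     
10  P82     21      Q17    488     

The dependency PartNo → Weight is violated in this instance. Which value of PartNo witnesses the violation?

25

PartNo=25: rows 1, 3 → Weight takes values {P19, P13} — violation
PartNo=23: rows 2, 5, 9 → Weight = P79, P79, P79 ✓
PartNo=21: rows 4, 6, 7, 8, 10 → Weight = P82, P82, P82, P82, P82 ✓
The only PartNo value with inconsistent Weight is PartNo=25.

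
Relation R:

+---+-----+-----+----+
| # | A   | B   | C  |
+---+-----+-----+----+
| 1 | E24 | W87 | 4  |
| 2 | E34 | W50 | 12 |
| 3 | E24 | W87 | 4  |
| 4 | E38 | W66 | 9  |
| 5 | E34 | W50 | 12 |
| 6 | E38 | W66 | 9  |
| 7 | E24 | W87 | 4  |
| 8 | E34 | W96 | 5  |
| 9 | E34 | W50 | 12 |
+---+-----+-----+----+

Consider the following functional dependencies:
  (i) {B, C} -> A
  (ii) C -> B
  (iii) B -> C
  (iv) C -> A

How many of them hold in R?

4

(i) {B, C} -> A: every LHS value maps to a single RHS value — holds.
(ii) C -> B: every LHS value maps to a single RHS value — holds.
(iii) B -> C: every LHS value maps to a single RHS value — holds.
(iv) C -> A: every LHS value maps to a single RHS value — holds.
4 of the 4 dependencies hold.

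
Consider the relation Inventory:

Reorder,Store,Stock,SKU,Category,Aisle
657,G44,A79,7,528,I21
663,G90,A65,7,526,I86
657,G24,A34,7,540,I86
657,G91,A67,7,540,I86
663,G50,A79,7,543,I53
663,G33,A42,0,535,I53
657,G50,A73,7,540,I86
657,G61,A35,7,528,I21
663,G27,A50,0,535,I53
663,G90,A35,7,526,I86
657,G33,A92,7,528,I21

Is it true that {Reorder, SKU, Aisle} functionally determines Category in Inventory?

Yes

(Reorder=657, SKU=7, Aisle=I21): 3 rows → Category = 528, 528, 528 ✓
(Reorder=663, SKU=7, Aisle=I86): 2 rows → Category = 526, 526 ✓
(Reorder=657, SKU=7, Aisle=I86): 3 rows → Category = 540, 540, 540 ✓
(Reorder=663, SKU=7, Aisle=I53): 1 row → Category = 543 ✓
(Reorder=663, SKU=0, Aisle=I53): 2 rows → Category = 535, 535 ✓
Every {Reorder, SKU, Aisle} value is associated with a single Category value, so {Reorder, SKU, Aisle} -> Category holds.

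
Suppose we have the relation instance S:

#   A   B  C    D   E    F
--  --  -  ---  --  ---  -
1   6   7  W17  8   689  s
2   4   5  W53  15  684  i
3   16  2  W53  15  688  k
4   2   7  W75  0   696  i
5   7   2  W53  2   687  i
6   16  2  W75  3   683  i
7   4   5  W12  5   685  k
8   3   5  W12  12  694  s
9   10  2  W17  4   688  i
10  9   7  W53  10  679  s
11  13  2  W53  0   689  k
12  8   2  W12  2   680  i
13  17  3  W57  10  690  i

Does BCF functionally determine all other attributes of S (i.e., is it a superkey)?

No

Rows 3 and 11 have the same BCF value (B=2, C=W53, F=k) but are distinct tuples, so BCF does not determine every attribute — not a superkey.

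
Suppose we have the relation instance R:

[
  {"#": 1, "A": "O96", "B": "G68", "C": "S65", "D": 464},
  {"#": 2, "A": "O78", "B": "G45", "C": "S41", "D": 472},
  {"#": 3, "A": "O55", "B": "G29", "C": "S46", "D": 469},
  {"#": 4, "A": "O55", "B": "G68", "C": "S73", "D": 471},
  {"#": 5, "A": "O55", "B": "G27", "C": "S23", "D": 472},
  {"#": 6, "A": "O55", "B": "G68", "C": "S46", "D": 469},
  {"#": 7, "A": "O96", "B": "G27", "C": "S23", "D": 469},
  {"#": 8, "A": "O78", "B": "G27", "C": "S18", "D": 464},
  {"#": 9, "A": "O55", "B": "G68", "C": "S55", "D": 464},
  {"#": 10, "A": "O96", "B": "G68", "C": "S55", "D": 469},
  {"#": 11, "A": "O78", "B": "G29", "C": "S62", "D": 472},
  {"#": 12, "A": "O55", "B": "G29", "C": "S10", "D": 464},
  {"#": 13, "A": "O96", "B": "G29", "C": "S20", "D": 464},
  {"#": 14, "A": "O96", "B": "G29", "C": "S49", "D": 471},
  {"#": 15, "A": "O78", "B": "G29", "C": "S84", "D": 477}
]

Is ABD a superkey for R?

Yes

All 15 rows have distinct ABD values, so ABD → (all attributes) holds and ABD is a superkey.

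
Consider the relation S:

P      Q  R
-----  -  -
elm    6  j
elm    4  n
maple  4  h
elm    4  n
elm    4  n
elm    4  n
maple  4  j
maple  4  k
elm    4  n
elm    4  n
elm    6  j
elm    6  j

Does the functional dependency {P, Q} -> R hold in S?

(P=elm, Q=6): 3 rows → R = j, j, j ✓
(P=elm, Q=4): 6 rows → R = n, n, n, n, n, n ✓
(P=maple, Q=4): 3 rows → R takes values {h, j, k} — violation
Two rows agree on {P, Q} but differ on R, so {P, Q} -> R does not hold.

No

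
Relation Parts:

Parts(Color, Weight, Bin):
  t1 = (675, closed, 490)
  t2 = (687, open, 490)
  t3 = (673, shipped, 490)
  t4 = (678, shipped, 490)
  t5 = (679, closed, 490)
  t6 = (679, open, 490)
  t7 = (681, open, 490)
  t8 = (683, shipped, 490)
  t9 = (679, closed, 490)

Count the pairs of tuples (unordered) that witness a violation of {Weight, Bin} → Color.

8

(Weight=closed, Bin=490): violating pairs (1,5), (1,9) — 2 pairs.
(Weight=open, Bin=490): violating pairs (2,6), (2,7), (6,7) — 3 pairs.
(Weight=shipped, Bin=490): violating pairs (3,4), (3,8), (4,8) — 3 pairs.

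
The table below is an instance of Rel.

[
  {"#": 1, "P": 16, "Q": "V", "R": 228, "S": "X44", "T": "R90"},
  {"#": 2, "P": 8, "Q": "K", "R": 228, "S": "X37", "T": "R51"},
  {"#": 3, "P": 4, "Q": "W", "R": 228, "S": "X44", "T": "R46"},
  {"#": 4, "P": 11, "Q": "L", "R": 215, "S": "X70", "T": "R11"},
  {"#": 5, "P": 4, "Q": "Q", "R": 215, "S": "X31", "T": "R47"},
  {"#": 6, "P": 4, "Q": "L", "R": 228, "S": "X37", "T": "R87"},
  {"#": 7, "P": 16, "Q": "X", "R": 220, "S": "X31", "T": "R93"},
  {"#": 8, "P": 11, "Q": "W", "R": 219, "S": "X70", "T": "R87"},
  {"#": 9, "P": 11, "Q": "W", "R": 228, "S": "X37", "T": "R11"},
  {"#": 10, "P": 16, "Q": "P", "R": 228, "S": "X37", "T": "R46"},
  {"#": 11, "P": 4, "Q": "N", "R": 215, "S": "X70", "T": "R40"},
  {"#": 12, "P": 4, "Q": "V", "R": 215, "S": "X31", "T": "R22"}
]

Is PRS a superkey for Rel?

No

Rows 5 and 12 have the same PRS value (P=4, R=215, S=X31) but are distinct tuples, so PRS does not determine every attribute — not a superkey.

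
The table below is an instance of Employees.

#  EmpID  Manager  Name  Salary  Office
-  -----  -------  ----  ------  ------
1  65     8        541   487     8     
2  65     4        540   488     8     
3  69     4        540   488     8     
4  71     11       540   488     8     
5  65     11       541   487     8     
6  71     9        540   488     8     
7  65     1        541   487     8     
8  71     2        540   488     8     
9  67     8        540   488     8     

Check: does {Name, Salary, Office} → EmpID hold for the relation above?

(Name=541, Salary=487, Office=8): rows 1, 5, 7 → EmpID = 65, 65, 65 ✓
(Name=540, Salary=488, Office=8): rows 2, 3, 4, 6, 8, 9 → EmpID takes values {65, 69, 71, 67} — violation
Two rows agree on {Name, Salary, Office} but differ on EmpID, so {Name, Salary, Office} → EmpID does not hold.

No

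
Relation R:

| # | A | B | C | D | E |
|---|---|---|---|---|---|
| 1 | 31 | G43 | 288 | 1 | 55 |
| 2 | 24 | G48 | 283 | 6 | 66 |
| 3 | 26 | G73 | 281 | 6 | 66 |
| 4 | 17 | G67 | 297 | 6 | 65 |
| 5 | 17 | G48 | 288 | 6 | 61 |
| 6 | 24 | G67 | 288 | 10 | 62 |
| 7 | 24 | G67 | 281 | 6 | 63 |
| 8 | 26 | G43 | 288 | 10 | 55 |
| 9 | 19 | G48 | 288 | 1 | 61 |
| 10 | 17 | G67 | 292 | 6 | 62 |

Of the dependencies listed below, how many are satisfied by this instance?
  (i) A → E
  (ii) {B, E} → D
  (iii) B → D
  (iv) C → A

0

(i) A → E: A=24: rows 2, 6, 7 → E takes values {66, 62, 63} — violation; A=26: rows 3, 8 → E takes values {66, 55} — violation; A=17: rows 4, 5, 10 → E takes values {65, 61, 62} — violation — fails.
(ii) {B, E} → D: (B=G43, E=55): rows 1, 8 → D takes values {1, 10} — violation; (B=G48, E=61): rows 5, 9 → D takes values {6, 1} — violation; (B=G67, E=62): rows 6, 10 → D takes values {10, 6} — violation — fails.
(iii) B → D: B=G43: rows 1, 8 → D takes values {1, 10} — violation; B=G48: rows 2, 5, 9 → D takes values {6, 1} — violation; B=G67: rows 4, 6, 7, 10 → D takes values {6, 10} — violation — fails.
(iv) C → A: C=288: rows 1, 5, 6, 8, 9 → A takes values {31, 17, 24, 26, 19} — violation; C=281: rows 3, 7 → A takes values {26, 24} — violation — fails.
None of the 4 dependencies hold.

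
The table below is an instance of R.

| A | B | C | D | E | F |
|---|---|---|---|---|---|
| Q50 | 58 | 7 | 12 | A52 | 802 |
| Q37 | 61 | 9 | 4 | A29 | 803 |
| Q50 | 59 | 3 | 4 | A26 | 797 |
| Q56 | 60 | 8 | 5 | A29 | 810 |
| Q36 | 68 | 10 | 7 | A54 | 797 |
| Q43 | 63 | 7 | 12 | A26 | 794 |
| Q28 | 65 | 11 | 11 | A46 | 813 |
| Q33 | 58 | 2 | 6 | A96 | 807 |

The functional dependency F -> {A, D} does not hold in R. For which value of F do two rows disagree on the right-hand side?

797

F=802: 1 row → {A,D} = (Q50, 12) ✓
F=803: 1 row → {A,D} = (Q37, 4) ✓
F=797: 2 rows → {A,D} takes values {(Q50, 4), (Q36, 7)} — violation
F=810: 1 row → {A,D} = (Q56, 5) ✓
F=794: 1 row → {A,D} = (Q43, 12) ✓
F=813: 1 row → {A,D} = (Q28, 11) ✓
F=807: 1 row → {A,D} = (Q33, 6) ✓
The only F value with inconsistent RHS is F=797.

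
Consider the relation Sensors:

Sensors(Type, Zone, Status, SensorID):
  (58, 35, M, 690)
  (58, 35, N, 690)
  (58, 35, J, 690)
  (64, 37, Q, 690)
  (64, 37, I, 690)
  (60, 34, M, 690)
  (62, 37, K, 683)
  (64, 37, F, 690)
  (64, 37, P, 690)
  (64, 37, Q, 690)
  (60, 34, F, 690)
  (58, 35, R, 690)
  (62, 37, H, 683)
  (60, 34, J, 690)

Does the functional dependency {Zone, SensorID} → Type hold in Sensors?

(Zone=35, SensorID=690): 4 rows → Type = 58, 58, 58, 58 ✓
(Zone=37, SensorID=690): 5 rows → Type = 64, 64, 64, 64, 64 ✓
(Zone=34, SensorID=690): 3 rows → Type = 60, 60, 60 ✓
(Zone=37, SensorID=683): 2 rows → Type = 62, 62 ✓
Every {Zone, SensorID} value is associated with a single Type value, so {Zone, SensorID} → Type holds.

Yes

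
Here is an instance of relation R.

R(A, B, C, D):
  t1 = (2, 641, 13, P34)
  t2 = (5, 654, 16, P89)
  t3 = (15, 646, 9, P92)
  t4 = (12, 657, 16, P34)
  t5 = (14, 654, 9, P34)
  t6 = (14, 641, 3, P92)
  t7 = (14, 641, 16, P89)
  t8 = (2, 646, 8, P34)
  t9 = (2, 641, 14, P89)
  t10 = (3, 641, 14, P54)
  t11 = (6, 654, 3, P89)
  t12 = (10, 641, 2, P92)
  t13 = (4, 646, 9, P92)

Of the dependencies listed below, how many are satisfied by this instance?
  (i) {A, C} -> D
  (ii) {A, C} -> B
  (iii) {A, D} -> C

(i) {A, C} -> D: every LHS value maps to a single RHS value — holds.
(ii) {A, C} -> B: every LHS value maps to a single RHS value — holds.
(iii) {A, D} -> C: (A=2, D=P34): rows 1, 8 → C takes values {13, 8} — violation — fails.
2 of the 3 dependencies hold.

2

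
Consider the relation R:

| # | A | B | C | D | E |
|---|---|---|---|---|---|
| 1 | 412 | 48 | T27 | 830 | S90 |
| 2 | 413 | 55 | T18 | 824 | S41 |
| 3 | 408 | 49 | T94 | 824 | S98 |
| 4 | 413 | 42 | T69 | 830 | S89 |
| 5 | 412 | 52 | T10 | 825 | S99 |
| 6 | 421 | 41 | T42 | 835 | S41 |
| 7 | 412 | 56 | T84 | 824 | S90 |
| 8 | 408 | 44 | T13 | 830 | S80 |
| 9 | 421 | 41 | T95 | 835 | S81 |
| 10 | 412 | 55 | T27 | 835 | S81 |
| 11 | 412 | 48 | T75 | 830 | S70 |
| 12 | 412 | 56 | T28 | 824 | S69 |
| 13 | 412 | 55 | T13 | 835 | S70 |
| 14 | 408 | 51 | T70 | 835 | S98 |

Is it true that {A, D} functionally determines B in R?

(A=412, D=830): rows 1, 11 → B = 48, 48 ✓
(A=413, D=824): row 2 → B = 55 ✓
(A=408, D=824): row 3 → B = 49 ✓
(A=413, D=830): row 4 → B = 42 ✓
(A=412, D=825): row 5 → B = 52 ✓
(A=421, D=835): rows 6, 9 → B = 41, 41 ✓
(A=412, D=824): rows 7, 12 → B = 56, 56 ✓
(A=408, D=830): row 8 → B = 44 ✓
(A=412, D=835): rows 10, 13 → B = 55, 55 ✓
(A=408, D=835): row 14 → B = 51 ✓
Every {A, D} value is associated with a single B value, so {A, D} -> B holds.

Yes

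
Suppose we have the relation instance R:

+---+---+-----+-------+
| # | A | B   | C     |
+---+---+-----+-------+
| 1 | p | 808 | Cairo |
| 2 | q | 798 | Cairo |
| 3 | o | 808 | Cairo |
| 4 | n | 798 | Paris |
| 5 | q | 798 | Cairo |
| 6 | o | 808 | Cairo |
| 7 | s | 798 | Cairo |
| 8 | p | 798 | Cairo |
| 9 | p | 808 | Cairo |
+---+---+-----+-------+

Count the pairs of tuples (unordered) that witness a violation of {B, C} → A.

9

(B=808, C=Cairo): violating pairs (1,3), (1,6), (3,9), (6,9) — 4 pairs.
(B=798, C=Cairo): violating pairs (2,7), (2,8), (5,7), (5,8), (7,8) — 5 pairs.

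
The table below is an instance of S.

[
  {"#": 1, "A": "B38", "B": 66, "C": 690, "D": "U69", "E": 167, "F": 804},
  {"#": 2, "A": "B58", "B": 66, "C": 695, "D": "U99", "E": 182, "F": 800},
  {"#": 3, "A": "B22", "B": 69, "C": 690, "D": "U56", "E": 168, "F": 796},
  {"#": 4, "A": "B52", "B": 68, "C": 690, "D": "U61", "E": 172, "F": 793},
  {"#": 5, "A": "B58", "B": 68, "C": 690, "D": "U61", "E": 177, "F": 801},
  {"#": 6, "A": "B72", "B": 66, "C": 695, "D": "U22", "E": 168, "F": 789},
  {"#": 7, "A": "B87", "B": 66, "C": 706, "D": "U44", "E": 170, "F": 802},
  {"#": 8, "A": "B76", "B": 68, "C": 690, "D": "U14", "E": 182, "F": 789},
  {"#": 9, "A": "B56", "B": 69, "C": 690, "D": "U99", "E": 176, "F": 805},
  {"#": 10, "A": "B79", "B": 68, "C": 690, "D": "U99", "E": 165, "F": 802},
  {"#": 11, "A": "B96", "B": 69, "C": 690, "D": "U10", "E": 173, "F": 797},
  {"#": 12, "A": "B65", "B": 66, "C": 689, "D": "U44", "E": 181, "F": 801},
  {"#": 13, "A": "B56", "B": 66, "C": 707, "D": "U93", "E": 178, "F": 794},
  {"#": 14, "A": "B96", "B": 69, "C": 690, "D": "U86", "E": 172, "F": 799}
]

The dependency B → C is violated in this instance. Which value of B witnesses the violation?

B=66: rows 1, 2, 6, 7, 12, 13 → C takes values {690, 695, 706, 689, 707} — violation
B=69: rows 3, 9, 11, 14 → C = 690, 690, 690, 690 ✓
B=68: rows 4, 5, 8, 10 → C = 690, 690, 690, 690 ✓
The only B value with inconsistent C is B=66.

66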